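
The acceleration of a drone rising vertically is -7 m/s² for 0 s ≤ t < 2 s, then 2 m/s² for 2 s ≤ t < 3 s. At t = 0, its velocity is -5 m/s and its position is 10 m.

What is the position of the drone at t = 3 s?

-32 m

On each constant-a segment, Δv = aΔt and Δx = v₀Δt + ½aΔt²; chain segment to segment.
0–2 s: v starts -5 m/s; Δx = -5·2 + ½·-7·2² = -24 m; v ends -19 m/s.
2–3 s: v starts -19 m/s; Δx = -19·1 + ½·2·1² = -18 m; v ends -17 m/s.
x(3) = 10 + Σ Δx = -32 m.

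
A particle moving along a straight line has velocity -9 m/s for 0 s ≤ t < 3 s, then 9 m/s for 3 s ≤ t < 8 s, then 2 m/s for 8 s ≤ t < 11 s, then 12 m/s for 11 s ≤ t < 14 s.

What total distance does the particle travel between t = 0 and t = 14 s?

Total distance travelled is ∫|v| dt — sum the magnitudes of each area piece.
0–3 s: |-9| × 3 = 27 m
3–8 s: |9| × 5 = 45 m
8–11 s: |2| × 3 = 6 m
11–14 s: |12| × 3 = 36 m
Total distance = 114 m

114 m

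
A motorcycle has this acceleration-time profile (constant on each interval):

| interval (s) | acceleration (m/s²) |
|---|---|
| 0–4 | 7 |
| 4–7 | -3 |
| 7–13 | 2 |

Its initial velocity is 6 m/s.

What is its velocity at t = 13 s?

Δv equals the area under the a-t graph; then v = v₀ + Δv.
0–4 s: 7 × 4 = 28 m/s
4–7 s: -3 × 3 = -9 m/s
7–13 s: 2 × 6 = 12 m/s
Δv = 31 m/s, so v(13) = 6 + (31) = 37 m/s.

37 m/s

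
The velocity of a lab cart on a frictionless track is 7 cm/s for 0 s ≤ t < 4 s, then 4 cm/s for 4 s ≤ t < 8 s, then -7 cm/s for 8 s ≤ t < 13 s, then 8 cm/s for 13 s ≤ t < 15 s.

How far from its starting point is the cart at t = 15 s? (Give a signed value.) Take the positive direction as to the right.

Displacement is the signed area under the v-t curve.
0–4 s: 7 × 4 = 28 cm
4–8 s: 4 × 4 = 16 cm
8–13 s: -7 × 5 = -35 cm
13–15 s: 8 × 2 = 16 cm
Net displacement = 25 cm

25 cm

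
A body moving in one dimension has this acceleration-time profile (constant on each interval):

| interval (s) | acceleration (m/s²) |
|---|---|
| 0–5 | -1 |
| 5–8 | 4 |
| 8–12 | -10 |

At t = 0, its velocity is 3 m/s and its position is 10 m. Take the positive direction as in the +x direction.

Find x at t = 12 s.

-15.5 m

On each constant-a segment, Δv = aΔt and Δx = v₀Δt + ½aΔt²; chain segment to segment.
0–5 s: v starts 3 m/s; Δx = 3·5 + ½·-1·5² = 2.5 m; v ends -2 m/s.
5–8 s: v starts -2 m/s; Δx = -2·3 + ½·4·3² = 12 m; v ends 10 m/s.
8–12 s: v starts 10 m/s; Δx = 10·4 + ½·-10·4² = -40 m; v ends -30 m/s.
x(12) = 10 + Σ Δx = -15.5 m.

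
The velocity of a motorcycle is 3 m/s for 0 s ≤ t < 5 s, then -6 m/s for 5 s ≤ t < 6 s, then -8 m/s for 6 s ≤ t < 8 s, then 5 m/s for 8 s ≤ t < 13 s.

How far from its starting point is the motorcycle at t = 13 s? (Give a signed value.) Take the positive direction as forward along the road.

18 m

Displacement is the signed area under the v-t curve.
0–5 s: 3 × 5 = 15 m
5–6 s: -6 × 1 = -6 m
6–8 s: -8 × 2 = -16 m
8–13 s: 5 × 5 = 25 m
Net displacement = 18 m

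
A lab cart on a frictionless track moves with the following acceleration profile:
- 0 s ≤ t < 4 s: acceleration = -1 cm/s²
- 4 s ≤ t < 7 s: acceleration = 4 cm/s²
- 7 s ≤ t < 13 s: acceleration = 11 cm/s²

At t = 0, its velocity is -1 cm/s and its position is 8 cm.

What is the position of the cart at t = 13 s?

On each constant-a segment, Δv = aΔt and Δx = v₀Δt + ½aΔt²; chain segment to segment.
0–4 s: v starts -1 cm/s; Δx = -1·4 + ½·-1·4² = -12 cm; v ends -5 cm/s.
4–7 s: v starts -5 cm/s; Δx = -5·3 + ½·4·3² = 3 cm; v ends 7 cm/s.
7–13 s: v starts 7 cm/s; Δx = 7·6 + ½·11·6² = 240 cm; v ends 73 cm/s.
x(13) = 8 + Σ Δx = 239 cm.

239 cm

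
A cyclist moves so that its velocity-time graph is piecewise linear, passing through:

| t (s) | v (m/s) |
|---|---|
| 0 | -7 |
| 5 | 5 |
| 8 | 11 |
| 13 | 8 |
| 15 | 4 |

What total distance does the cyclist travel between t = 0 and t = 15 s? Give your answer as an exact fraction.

1187/12 m

Total distance travelled is ∫|v| dt — sum the magnitudes of each area piece.
0–5 s: v = 0 at t = 35/12 s; triangle areas 245/24 + 125/24 = 185/12 m
5–8 s: |½(5 + 11)(3)| = 24 m
8–13 s: |½(11 + 8)(5)| = 47.5 m
13–15 s: |½(8 + 4)(2)| = 12 m
Total distance = 1187/12 m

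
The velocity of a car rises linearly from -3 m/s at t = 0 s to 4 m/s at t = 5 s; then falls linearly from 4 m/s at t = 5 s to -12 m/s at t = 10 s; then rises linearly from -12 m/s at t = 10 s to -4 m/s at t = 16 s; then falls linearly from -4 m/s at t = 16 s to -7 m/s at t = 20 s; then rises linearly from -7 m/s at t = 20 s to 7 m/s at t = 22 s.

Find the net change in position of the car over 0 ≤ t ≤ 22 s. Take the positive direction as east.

-87.5 m

Net displacement equals the area under the velocity-time graph (areas below the axis count negative).
0–5 s: ½(-3 + 4)(5) = 2.5 m
5–10 s: ½(4 + -12)(5) = -20 m
10–16 s: ½(-12 + -4)(6) = -48 m
16–20 s: ½(-4 + -7)(4) = -22 m
20–22 s: ½(-7 + 7)(2) = 0 m
Net displacement = -87.5 m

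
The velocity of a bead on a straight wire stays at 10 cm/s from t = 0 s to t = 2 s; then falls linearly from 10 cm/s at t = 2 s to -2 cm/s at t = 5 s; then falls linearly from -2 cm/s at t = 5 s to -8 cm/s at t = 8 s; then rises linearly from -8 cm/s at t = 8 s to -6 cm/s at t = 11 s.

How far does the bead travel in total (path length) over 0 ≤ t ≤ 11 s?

69 cm

Distance (not displacement) is the total path length: add the absolute areas under v-t.
0–2 s: |10| × 2 = 20 cm
2–5 s: v = 0 at t = 4.5 s; triangle areas 12.5 + 0.5 = 13 cm
5–8 s: |½(-2 + -8)(3)| = 15 cm
8–11 s: |½(-8 + -6)(3)| = 21 cm
Total distance = 69 cm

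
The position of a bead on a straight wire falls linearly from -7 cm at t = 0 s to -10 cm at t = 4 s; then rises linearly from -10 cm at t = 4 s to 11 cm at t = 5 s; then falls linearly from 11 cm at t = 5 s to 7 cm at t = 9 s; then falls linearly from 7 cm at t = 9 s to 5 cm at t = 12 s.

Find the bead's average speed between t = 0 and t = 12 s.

2.5 cm/s

Average speed = (total path length)/(elapsed time); on a piecewise-linear x-t graph the path length is Σ|Δx|.
0–4 s: |Δx| = |-10 − -7| = 3 cm
4–5 s: |Δx| = |11 − -10| = 21 cm
5–9 s: |Δx| = |7 − 11| = 4 cm
9–12 s: |Δx| = |5 − 7| = 2 cm
Total path = 30 cm; average speed = 30/12 = 2.5 cm/s.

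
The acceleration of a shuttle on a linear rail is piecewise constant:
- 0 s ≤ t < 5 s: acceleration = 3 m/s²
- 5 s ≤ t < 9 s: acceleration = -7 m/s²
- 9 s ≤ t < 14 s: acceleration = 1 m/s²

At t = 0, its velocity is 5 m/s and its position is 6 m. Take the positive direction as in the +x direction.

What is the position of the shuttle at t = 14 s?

65 m

On each constant-a segment, Δv = aΔt and Δx = v₀Δt + ½aΔt²; chain segment to segment.
0–5 s: v starts 5 m/s; Δx = 5·5 + ½·3·5² = 62.5 m; v ends 20 m/s.
5–9 s: v starts 20 m/s; Δx = 20·4 + ½·-7·4² = 24 m; v ends -8 m/s.
9–14 s: v starts -8 m/s; Δx = -8·5 + ½·1·5² = -27.5 m; v ends -3 m/s.
x(14) = 6 + Σ Δx = 65 m.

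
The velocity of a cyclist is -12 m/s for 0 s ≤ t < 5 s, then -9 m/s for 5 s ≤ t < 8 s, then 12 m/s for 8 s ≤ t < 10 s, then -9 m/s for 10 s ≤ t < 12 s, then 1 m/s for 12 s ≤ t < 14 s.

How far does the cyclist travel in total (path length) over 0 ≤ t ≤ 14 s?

131 m

Distance (not displacement) is the total path length: add the absolute areas under v-t.
0–5 s: |-12| × 5 = 60 m
5–8 s: |-9| × 3 = 27 m
8–10 s: |12| × 2 = 24 m
10–12 s: |-9| × 2 = 18 m
12–14 s: |1| × 2 = 2 m
Total distance = 131 m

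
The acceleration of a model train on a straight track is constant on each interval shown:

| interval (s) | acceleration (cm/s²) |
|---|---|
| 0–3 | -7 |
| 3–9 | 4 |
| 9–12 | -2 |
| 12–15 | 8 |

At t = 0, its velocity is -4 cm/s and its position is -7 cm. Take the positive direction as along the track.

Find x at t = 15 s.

-125.5 cm

On each constant-a segment, Δv = aΔt and Δx = v₀Δt + ½aΔt²; chain segment to segment.
0–3 s: v starts -4 cm/s; Δx = -4·3 + ½·-7·3² = -43.5 cm; v ends -25 cm/s.
3–9 s: v starts -25 cm/s; Δx = -25·6 + ½·4·6² = -78 cm; v ends -1 cm/s.
9–12 s: v starts -1 cm/s; Δx = -1·3 + ½·-2·3² = -12 cm; v ends -7 cm/s.
12–15 s: v starts -7 cm/s; Δx = -7·3 + ½·8·3² = 15 cm; v ends 17 cm/s.
x(15) = -7 + Σ Δx = -125.5 cm.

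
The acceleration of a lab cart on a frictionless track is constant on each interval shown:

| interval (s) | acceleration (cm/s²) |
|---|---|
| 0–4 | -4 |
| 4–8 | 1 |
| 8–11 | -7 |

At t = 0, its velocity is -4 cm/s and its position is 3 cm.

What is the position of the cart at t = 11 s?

-196.5 cm

On each constant-a segment, Δv = aΔt and Δx = v₀Δt + ½aΔt²; chain segment to segment.
0–4 s: v starts -4 cm/s; Δx = -4·4 + ½·-4·4² = -48 cm; v ends -20 cm/s.
4–8 s: v starts -20 cm/s; Δx = -20·4 + ½·1·4² = -72 cm; v ends -16 cm/s.
8–11 s: v starts -16 cm/s; Δx = -16·3 + ½·-7·3² = -79.5 cm; v ends -37 cm/s.
x(11) = 3 + Σ Δx = -196.5 cm.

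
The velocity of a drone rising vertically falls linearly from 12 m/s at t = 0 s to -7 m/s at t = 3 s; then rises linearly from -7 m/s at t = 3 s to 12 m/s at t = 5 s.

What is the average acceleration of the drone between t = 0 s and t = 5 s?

Average acceleration = Δv/Δt = (12 − 12)/(5 − 0) = 0 m/s².

0 m/s²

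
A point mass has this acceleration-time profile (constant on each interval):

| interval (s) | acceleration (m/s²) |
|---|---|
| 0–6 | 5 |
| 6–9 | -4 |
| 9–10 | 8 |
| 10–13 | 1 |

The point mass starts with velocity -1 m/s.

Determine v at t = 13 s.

Δv equals the area under the a-t graph; then v = v₀ + Δv.
0–6 s: 5 × 6 = 30 m/s
6–9 s: -4 × 3 = -12 m/s
9–10 s: 8 × 1 = 8 m/s
10–13 s: 1 × 3 = 3 m/s
Δv = 29 m/s, so v(13) = -1 + (29) = 28 m/s.

28 m/s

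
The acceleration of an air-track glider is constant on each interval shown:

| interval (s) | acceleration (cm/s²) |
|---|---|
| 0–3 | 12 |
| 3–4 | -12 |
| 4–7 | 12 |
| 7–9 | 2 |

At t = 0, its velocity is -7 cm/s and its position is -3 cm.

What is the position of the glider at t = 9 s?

268 cm

On each constant-a segment, Δv = aΔt and Δx = v₀Δt + ½aΔt²; chain segment to segment.
0–3 s: v starts -7 cm/s; Δx = -7·3 + ½·12·3² = 33 cm; v ends 29 cm/s.
3–4 s: v starts 29 cm/s; Δx = 29·1 + ½·-12·1² = 23 cm; v ends 17 cm/s.
4–7 s: v starts 17 cm/s; Δx = 17·3 + ½·12·3² = 105 cm; v ends 53 cm/s.
7–9 s: v starts 53 cm/s; Δx = 53·2 + ½·2·2² = 110 cm; v ends 57 cm/s.
x(9) = -3 + Σ Δx = 268 cm.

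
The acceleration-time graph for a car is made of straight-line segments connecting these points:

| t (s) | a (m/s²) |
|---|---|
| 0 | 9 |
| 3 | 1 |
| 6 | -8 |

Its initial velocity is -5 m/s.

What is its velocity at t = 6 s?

-0.5 m/s

Δv equals the area under the a-t graph; then v = v₀ + Δv.
0–3 s: ½(9 + 1)(3) = 15 m/s
3–6 s: ½(1 + -8)(3) = -10.5 m/s
Δv = 4.5 m/s, so v(6) = -5 + (4.5) = -0.5 m/s.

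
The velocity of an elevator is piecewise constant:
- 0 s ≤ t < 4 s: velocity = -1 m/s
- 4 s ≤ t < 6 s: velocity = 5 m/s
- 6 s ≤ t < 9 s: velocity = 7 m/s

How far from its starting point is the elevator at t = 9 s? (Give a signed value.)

Net displacement equals the area under the velocity-time graph (areas below the axis count negative).
0–4 s: -1 × 4 = -4 m
4–6 s: 5 × 2 = 10 m
6–9 s: 7 × 3 = 21 m
Net displacement = 27 m

27 m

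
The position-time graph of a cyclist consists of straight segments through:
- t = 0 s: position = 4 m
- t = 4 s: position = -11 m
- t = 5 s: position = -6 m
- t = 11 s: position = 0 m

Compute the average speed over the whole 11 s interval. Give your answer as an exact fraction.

Average speed = (total path length)/(elapsed time); on a piecewise-linear x-t graph the path length is Σ|Δx|.
0–4 s: |Δx| = |-11 − 4| = 15 m
4–5 s: |Δx| = |-6 − -11| = 5 m
5–11 s: |Δx| = |0 − -6| = 6 m
Total path = 26 m; average speed = 26/11 = 26/11 m/s.

26/11 m/s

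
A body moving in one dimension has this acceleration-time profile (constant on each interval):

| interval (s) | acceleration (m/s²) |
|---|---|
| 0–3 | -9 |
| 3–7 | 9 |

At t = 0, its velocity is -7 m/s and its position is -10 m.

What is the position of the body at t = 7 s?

On each constant-a segment, Δv = aΔt and Δx = v₀Δt + ½aΔt²; chain segment to segment.
0–3 s: v starts -7 m/s; Δx = -7·3 + ½·-9·3² = -61.5 m; v ends -34 m/s.
3–7 s: v starts -34 m/s; Δx = -34·4 + ½·9·4² = -64 m; v ends 2 m/s.
x(7) = -10 + Σ Δx = -135.5 m.

-135.5 m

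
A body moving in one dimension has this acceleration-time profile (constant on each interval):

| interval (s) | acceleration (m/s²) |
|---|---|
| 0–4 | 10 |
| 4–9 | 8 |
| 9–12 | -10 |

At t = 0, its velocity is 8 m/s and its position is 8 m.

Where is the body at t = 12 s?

On each constant-a segment, Δv = aΔt and Δx = v₀Δt + ½aΔt²; chain segment to segment.
0–4 s: v starts 8 m/s; Δx = 8·4 + ½·10·4² = 112 m; v ends 48 m/s.
4–9 s: v starts 48 m/s; Δx = 48·5 + ½·8·5² = 340 m; v ends 88 m/s.
9–12 s: v starts 88 m/s; Δx = 88·3 + ½·-10·3² = 219 m; v ends 58 m/s.
x(12) = 8 + Σ Δx = 679 m.

679 m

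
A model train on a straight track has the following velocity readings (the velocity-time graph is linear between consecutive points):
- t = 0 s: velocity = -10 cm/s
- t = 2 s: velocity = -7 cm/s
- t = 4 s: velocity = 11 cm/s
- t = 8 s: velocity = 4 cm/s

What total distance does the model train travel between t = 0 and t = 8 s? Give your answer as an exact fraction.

508/9 cm

Distance (not displacement) is the total path length: add the absolute areas under v-t.
0–2 s: |½(-10 + -7)(2)| = 17 cm
2–4 s: v = 0 at t = 25/9 s; triangle areas 49/18 + 121/18 = 85/9 cm
4–8 s: |½(11 + 4)(4)| = 30 cm
Total distance = 508/9 cm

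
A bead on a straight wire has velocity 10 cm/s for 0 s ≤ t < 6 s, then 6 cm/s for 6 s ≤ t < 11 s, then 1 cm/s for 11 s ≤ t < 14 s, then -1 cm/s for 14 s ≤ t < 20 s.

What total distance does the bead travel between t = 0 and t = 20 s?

Total distance travelled is ∫|v| dt — sum the magnitudes of each area piece.
0–6 s: |10| × 6 = 60 cm
6–11 s: |6| × 5 = 30 cm
11–14 s: |1| × 3 = 3 cm
14–20 s: |-1| × 6 = 6 cm
Total distance = 99 cm

99 cm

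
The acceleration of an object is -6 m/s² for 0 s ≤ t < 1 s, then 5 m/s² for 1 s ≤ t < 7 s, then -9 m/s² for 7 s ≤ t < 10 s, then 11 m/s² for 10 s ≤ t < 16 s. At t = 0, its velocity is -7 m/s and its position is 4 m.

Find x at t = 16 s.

154.5 m

On each constant-a segment, Δv = aΔt and Δx = v₀Δt + ½aΔt²; chain segment to segment.
0–1 s: v starts -7 m/s; Δx = -7·1 + ½·-6·1² = -10 m; v ends -13 m/s.
1–7 s: v starts -13 m/s; Δx = -13·6 + ½·5·6² = 12 m; v ends 17 m/s.
7–10 s: v starts 17 m/s; Δx = 17·3 + ½·-9·3² = 10.5 m; v ends -10 m/s.
10–16 s: v starts -10 m/s; Δx = -10·6 + ½·11·6² = 138 m; v ends 56 m/s.
x(16) = 4 + Σ Δx = 154.5 m.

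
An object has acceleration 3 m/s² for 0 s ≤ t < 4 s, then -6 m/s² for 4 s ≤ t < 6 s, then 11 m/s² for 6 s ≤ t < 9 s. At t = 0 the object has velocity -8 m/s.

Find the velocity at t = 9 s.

25 m/s

Δv equals the area under the a-t graph; then v = v₀ + Δv.
0–4 s: 3 × 4 = 12 m/s
4–6 s: -6 × 2 = -12 m/s
6–9 s: 11 × 3 = 33 m/s
Δv = 33 m/s, so v(9) = -8 + (33) = 25 m/s.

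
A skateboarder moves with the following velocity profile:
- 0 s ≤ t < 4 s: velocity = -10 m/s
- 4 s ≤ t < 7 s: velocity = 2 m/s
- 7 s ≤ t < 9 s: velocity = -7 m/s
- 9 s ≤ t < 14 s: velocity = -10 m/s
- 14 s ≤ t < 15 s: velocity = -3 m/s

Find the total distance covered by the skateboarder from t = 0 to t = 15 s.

Total distance travelled is ∫|v| dt — sum the magnitudes of each area piece.
0–4 s: |-10| × 4 = 40 m
4–7 s: |2| × 3 = 6 m
7–9 s: |-7| × 2 = 14 m
9–14 s: |-10| × 5 = 50 m
14–15 s: |-3| × 1 = 3 m
Total distance = 113 m

113 m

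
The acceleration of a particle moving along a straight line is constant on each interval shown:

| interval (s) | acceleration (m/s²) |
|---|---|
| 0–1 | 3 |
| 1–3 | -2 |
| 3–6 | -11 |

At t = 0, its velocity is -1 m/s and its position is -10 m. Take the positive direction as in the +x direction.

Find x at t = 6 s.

On each constant-a segment, Δv = aΔt and Δx = v₀Δt + ½aΔt²; chain segment to segment.
0–1 s: v starts -1 m/s; Δx = -1·1 + ½·3·1² = 0.5 m; v ends 2 m/s.
1–3 s: v starts 2 m/s; Δx = 2·2 + ½·-2·2² = 0 m; v ends -2 m/s.
3–6 s: v starts -2 m/s; Δx = -2·3 + ½·-11·3² = -55.5 m; v ends -35 m/s.
x(6) = -10 + Σ Δx = -65 m.

-65 m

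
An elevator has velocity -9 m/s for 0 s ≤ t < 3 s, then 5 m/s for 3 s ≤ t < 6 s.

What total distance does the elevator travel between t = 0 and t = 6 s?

Total distance travelled is ∫|v| dt — sum the magnitudes of each area piece.
0–3 s: |-9| × 3 = 27 m
3–6 s: |5| × 3 = 15 m
Total distance = 42 m

42 m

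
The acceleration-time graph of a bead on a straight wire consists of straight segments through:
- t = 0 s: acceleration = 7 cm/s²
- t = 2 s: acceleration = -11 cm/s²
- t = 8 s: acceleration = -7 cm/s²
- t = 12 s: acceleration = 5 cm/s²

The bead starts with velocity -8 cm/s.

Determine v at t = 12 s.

Δv equals the area under the a-t graph; then v = v₀ + Δv.
0–2 s: ½(7 + -11)(2) = -4 cm/s
2–8 s: ½(-11 + -7)(6) = -54 cm/s
8–12 s: ½(-7 + 5)(4) = -4 cm/s
Δv = -62 cm/s, so v(12) = -8 + (-62) = -70 cm/s.

-70 cm/s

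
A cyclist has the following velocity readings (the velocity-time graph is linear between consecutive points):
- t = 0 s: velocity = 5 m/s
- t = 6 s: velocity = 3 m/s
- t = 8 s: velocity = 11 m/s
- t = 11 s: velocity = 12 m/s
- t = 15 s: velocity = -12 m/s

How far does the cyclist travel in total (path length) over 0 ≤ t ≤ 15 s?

Distance (not displacement) is the total path length: add the absolute areas under v-t.
0–6 s: |½(5 + 3)(6)| = 24 m
6–8 s: |½(3 + 11)(2)| = 14 m
8–11 s: |½(11 + 12)(3)| = 34.5 m
11–15 s: v = 0 at t = 13 s; triangle areas 12 + 12 = 24 m
Total distance = 96.5 m

96.5 m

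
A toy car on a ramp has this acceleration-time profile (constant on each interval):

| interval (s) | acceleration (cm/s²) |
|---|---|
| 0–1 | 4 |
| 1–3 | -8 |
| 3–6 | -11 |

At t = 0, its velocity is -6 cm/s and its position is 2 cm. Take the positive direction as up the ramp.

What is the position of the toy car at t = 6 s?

-125.5 cm

On each constant-a segment, Δv = aΔt and Δx = v₀Δt + ½aΔt²; chain segment to segment.
0–1 s: v starts -6 cm/s; Δx = -6·1 + ½·4·1² = -4 cm; v ends -2 cm/s.
1–3 s: v starts -2 cm/s; Δx = -2·2 + ½·-8·2² = -20 cm; v ends -18 cm/s.
3–6 s: v starts -18 cm/s; Δx = -18·3 + ½·-11·3² = -103.5 cm; v ends -51 cm/s.
x(6) = 2 + Σ Δx = -125.5 cm.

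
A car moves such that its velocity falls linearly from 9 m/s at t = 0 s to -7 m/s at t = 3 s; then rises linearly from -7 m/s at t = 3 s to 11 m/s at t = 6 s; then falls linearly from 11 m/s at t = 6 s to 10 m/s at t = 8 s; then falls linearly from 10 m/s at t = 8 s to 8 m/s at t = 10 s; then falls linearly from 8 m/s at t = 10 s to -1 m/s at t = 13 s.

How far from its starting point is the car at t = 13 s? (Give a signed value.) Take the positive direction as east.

Displacement is the signed area under the v-t curve.
0–3 s: ½(9 + -7)(3) = 3 m
3–6 s: ½(-7 + 11)(3) = 6 m
6–8 s: ½(11 + 10)(2) = 21 m
8–10 s: ½(10 + 8)(2) = 18 m
10–13 s: ½(8 + -1)(3) = 10.5 m
Net displacement = 58.5 m

58.5 m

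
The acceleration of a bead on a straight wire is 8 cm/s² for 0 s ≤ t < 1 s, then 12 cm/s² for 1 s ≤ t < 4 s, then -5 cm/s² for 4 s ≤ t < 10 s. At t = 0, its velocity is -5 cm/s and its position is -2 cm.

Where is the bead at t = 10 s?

204 cm

On each constant-a segment, Δv = aΔt and Δx = v₀Δt + ½aΔt²; chain segment to segment.
0–1 s: v starts -5 cm/s; Δx = -5·1 + ½·8·1² = -1 cm; v ends 3 cm/s.
1–4 s: v starts 3 cm/s; Δx = 3·3 + ½·12·3² = 63 cm; v ends 39 cm/s.
4–10 s: v starts 39 cm/s; Δx = 39·6 + ½·-5·6² = 144 cm; v ends 9 cm/s.
x(10) = -2 + Σ Δx = 204 cm.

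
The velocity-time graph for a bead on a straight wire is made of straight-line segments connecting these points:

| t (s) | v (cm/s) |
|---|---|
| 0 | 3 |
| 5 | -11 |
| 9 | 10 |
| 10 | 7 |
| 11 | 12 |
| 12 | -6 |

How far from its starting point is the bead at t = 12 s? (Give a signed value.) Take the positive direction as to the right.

Displacement is the signed area under the v-t curve.
0–5 s: ½(3 + -11)(5) = -20 cm
5–9 s: ½(-11 + 10)(4) = -2 cm
9–10 s: ½(10 + 7)(1) = 8.5 cm
10–11 s: ½(7 + 12)(1) = 9.5 cm
11–12 s: ½(12 + -6)(1) = 3 cm
Net displacement = -1 cm

-1 cm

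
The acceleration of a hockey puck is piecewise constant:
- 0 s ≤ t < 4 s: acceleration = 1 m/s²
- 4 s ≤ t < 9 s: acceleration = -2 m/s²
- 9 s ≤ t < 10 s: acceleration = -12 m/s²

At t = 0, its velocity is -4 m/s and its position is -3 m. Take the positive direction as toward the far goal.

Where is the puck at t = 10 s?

On each constant-a segment, Δv = aΔt and Δx = v₀Δt + ½aΔt²; chain segment to segment.
0–4 s: v starts -4 m/s; Δx = -4·4 + ½·1·4² = -8 m; v ends 0 m/s.
4–9 s: v starts 0 m/s; Δx = 0·5 + ½·-2·5² = -25 m; v ends -10 m/s.
9–10 s: v starts -10 m/s; Δx = -10·1 + ½·-12·1² = -16 m; v ends -22 m/s.
x(10) = -3 + Σ Δx = -52 m.

-52 m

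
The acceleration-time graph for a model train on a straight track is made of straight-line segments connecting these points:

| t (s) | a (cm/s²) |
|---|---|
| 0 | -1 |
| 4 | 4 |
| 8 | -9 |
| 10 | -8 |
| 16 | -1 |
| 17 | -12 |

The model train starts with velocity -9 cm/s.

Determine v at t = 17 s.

-63.5 cm/s

Δv equals the area under the a-t graph; then v = v₀ + Δv.
0–4 s: ½(-1 + 4)(4) = 6 cm/s
4–8 s: ½(4 + -9)(4) = -10 cm/s
8–10 s: ½(-9 + -8)(2) = -17 cm/s
10–16 s: ½(-8 + -1)(6) = -27 cm/s
16–17 s: ½(-1 + -12)(1) = -6.5 cm/s
Δv = -54.5 cm/s, so v(17) = -9 + (-54.5) = -63.5 cm/s.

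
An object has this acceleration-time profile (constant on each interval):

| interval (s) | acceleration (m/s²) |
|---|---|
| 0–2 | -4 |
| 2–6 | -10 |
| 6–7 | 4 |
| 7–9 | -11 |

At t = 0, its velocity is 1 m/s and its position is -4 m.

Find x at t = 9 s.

On each constant-a segment, Δv = aΔt and Δx = v₀Δt + ½aΔt²; chain segment to segment.
0–2 s: v starts 1 m/s; Δx = 1·2 + ½·-4·2² = -6 m; v ends -7 m/s.
2–6 s: v starts -7 m/s; Δx = -7·4 + ½·-10·4² = -108 m; v ends -47 m/s.
6–7 s: v starts -47 m/s; Δx = -47·1 + ½·4·1² = -45 m; v ends -43 m/s.
7–9 s: v starts -43 m/s; Δx = -43·2 + ½·-11·2² = -108 m; v ends -65 m/s.
x(9) = -4 + Σ Δx = -271 m.

-271 m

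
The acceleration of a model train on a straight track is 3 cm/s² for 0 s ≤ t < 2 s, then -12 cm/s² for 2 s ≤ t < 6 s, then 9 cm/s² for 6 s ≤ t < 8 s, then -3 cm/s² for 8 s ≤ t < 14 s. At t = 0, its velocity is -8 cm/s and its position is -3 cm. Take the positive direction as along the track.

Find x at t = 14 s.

On each constant-a segment, Δv = aΔt and Δx = v₀Δt + ½aΔt²; chain segment to segment.
0–2 s: v starts -8 cm/s; Δx = -8·2 + ½·3·2² = -10 cm; v ends -2 cm/s.
2–6 s: v starts -2 cm/s; Δx = -2·4 + ½·-12·4² = -104 cm; v ends -50 cm/s.
6–8 s: v starts -50 cm/s; Δx = -50·2 + ½·9·2² = -82 cm; v ends -32 cm/s.
8–14 s: v starts -32 cm/s; Δx = -32·6 + ½·-3·6² = -246 cm; v ends -50 cm/s.
x(14) = -3 + Σ Δx = -445 cm.

-445 cm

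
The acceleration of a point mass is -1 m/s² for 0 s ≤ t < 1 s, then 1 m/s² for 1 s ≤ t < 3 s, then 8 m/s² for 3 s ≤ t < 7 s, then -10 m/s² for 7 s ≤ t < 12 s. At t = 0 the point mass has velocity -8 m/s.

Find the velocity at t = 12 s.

-25 m/s

Δv equals the area under the a-t graph; then v = v₀ + Δv.
0–1 s: -1 × 1 = -1 m/s
1–3 s: 1 × 2 = 2 m/s
3–7 s: 8 × 4 = 32 m/s
7–12 s: -10 × 5 = -50 m/s
Δv = -17 m/s, so v(12) = -8 + (-17) = -25 m/s.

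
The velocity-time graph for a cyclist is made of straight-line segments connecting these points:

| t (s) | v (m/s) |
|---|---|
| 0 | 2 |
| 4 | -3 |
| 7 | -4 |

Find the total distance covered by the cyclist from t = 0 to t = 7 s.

15.7 m

Total distance travelled is ∫|v| dt — sum the magnitudes of each area piece.
0–4 s: v = 0 at t = 1.6 s; triangle areas 1.6 + 3.6 = 5.2 m
4–7 s: |½(-3 + -4)(3)| = 10.5 m
Total distance = 15.7 m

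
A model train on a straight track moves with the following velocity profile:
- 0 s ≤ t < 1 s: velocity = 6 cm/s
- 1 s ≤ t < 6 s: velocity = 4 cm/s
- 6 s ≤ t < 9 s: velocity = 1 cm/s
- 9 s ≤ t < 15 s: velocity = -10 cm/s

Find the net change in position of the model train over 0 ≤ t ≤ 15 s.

-31 cm

Displacement is the signed area under the v-t curve.
0–1 s: 6 × 1 = 6 cm
1–6 s: 4 × 5 = 20 cm
6–9 s: 1 × 3 = 3 cm
9–15 s: -10 × 6 = -60 cm
Net displacement = -31 cm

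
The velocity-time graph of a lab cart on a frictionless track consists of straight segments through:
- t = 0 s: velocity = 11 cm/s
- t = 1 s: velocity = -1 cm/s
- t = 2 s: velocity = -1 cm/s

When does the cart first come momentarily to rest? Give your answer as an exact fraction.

t = 11/12 s

v changes sign on 0–1 s (from 11 to -1); the graph is linear there, so v = 0 at t = 0 + (-11)·(1 − 0)/(-1 − 11) = 11/12 s.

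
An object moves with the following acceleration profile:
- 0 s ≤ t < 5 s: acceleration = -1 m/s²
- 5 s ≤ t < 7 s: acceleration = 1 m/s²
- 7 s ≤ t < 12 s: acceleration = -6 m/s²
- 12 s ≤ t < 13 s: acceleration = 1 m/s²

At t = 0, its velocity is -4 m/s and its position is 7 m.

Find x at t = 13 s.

-188 m

On each constant-a segment, Δv = aΔt and Δx = v₀Δt + ½aΔt²; chain segment to segment.
0–5 s: v starts -4 m/s; Δx = -4·5 + ½·-1·5² = -32.5 m; v ends -9 m/s.
5–7 s: v starts -9 m/s; Δx = -9·2 + ½·1·2² = -16 m; v ends -7 m/s.
7–12 s: v starts -7 m/s; Δx = -7·5 + ½·-6·5² = -110 m; v ends -37 m/s.
12–13 s: v starts -37 m/s; Δx = -37·1 + ½·1·1² = -36.5 m; v ends -36 m/s.
x(13) = 7 + Σ Δx = -188 m.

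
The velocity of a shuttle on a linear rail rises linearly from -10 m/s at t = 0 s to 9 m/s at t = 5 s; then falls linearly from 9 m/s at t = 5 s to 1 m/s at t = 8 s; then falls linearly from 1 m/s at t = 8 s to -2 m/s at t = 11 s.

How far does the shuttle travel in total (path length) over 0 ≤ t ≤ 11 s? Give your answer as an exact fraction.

Total distance travelled is ∫|v| dt — sum the magnitudes of each area piece.
0–5 s: v = 0 at t = 50/19 s; triangle areas 250/19 + 405/38 = 905/38 m
5–8 s: |½(9 + 1)(3)| = 15 m
8–11 s: v = 0 at t = 9 s; triangle areas 0.5 + 2 = 2.5 m
Total distance = 785/19 m

785/19 m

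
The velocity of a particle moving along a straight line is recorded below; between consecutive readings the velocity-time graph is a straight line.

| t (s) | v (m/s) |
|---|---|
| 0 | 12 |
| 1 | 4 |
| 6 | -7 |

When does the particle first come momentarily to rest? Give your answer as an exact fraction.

v changes sign on 1–6 s (from 4 to -7); the graph is linear there, so v = 0 at t = 1 + (-4)·(6 − 1)/(-7 − 4) = 31/11 s.

t = 31/11 s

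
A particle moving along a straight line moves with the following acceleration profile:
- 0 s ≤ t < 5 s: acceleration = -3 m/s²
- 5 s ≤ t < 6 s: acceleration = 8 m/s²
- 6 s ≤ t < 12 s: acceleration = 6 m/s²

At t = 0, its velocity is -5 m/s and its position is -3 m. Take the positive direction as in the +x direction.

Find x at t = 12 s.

On each constant-a segment, Δv = aΔt and Δx = v₀Δt + ½aΔt²; chain segment to segment.
0–5 s: v starts -5 m/s; Δx = -5·5 + ½·-3·5² = -62.5 m; v ends -20 m/s.
5–6 s: v starts -20 m/s; Δx = -20·1 + ½·8·1² = -16 m; v ends -12 m/s.
6–12 s: v starts -12 m/s; Δx = -12·6 + ½·6·6² = 36 m; v ends 24 m/s.
x(12) = -3 + Σ Δx = -45.5 m.

-45.5 m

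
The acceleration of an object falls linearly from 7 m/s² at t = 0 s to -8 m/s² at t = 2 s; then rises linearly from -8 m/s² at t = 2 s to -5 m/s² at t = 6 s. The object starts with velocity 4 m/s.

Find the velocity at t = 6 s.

-23 m/s

Δv equals the area under the a-t graph; then v = v₀ + Δv.
0–2 s: ½(7 + -8)(2) = -1 m/s
2–6 s: ½(-8 + -5)(4) = -26 m/s
Δv = -27 m/s, so v(6) = 4 + (-27) = -23 m/s.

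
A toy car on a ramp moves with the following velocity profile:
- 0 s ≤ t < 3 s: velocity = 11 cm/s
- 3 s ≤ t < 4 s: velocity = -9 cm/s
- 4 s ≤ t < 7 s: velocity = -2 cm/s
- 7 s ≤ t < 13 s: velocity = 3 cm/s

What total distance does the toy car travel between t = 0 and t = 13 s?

Total distance travelled is ∫|v| dt — sum the magnitudes of each area piece.
0–3 s: |11| × 3 = 33 cm
3–4 s: |-9| × 1 = 9 cm
4–7 s: |-2| × 3 = 6 cm
7–13 s: |3| × 6 = 18 cm
Total distance = 66 cm

66 cm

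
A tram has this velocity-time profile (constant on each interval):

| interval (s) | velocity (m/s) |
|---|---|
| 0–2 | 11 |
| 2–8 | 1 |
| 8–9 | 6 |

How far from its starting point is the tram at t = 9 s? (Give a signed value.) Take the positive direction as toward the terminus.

34 m

Displacement is the signed area under the v-t curve.
0–2 s: 11 × 2 = 22 m
2–8 s: 1 × 6 = 6 m
8–9 s: 6 × 1 = 6 m
Net displacement = 34 m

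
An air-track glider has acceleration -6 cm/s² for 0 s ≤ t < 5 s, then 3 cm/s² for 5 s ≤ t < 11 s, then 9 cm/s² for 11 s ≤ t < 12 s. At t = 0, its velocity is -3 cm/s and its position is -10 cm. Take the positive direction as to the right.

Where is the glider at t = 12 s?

On each constant-a segment, Δv = aΔt and Δx = v₀Δt + ½aΔt²; chain segment to segment.
0–5 s: v starts -3 cm/s; Δx = -3·5 + ½·-6·5² = -90 cm; v ends -33 cm/s.
5–11 s: v starts -33 cm/s; Δx = -33·6 + ½·3·6² = -144 cm; v ends -15 cm/s.
11–12 s: v starts -15 cm/s; Δx = -15·1 + ½·9·1² = -10.5 cm; v ends -6 cm/s.
x(12) = -10 + Σ Δx = -254.5 cm.

-254.5 cm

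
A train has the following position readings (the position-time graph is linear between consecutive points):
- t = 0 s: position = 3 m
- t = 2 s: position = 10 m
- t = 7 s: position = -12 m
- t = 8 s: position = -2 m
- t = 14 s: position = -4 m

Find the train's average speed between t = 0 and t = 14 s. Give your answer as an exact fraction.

Average speed = (total path length)/(elapsed time); on a piecewise-linear x-t graph the path length is Σ|Δx|.
0–2 s: |Δx| = |10 − 3| = 7 m
2–7 s: |Δx| = |-12 − 10| = 22 m
7–8 s: |Δx| = |-2 − -12| = 10 m
8–14 s: |Δx| = |-4 − -2| = 2 m
Total path = 41 m; average speed = 41/14 = 41/14 m/s.

41/14 m/s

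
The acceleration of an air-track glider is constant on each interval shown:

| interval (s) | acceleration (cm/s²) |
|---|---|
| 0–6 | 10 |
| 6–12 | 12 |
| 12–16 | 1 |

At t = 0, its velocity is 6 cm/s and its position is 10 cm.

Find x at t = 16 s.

1398 cm

On each constant-a segment, Δv = aΔt and Δx = v₀Δt + ½aΔt²; chain segment to segment.
0–6 s: v starts 6 cm/s; Δx = 6·6 + ½·10·6² = 216 cm; v ends 66 cm/s.
6–12 s: v starts 66 cm/s; Δx = 66·6 + ½·12·6² = 612 cm; v ends 138 cm/s.
12–16 s: v starts 138 cm/s; Δx = 138·4 + ½·1·4² = 560 cm; v ends 142 cm/s.
x(16) = 10 + Σ Δx = 1398 cm.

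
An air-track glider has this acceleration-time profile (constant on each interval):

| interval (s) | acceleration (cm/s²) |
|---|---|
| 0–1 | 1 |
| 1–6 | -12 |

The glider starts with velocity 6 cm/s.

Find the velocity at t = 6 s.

Δv equals the area under the a-t graph; then v = v₀ + Δv.
0–1 s: 1 × 1 = 1 cm/s
1–6 s: -12 × 5 = -60 cm/s
Δv = -59 cm/s, so v(6) = 6 + (-59) = -53 cm/s.

-53 cm/s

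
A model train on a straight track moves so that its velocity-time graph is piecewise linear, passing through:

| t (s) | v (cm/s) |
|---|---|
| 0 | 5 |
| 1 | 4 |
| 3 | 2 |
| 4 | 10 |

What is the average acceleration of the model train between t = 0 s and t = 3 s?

-1 cm/s²

Average acceleration = Δv/Δt = (2 − 5)/(3 − 0) = -1 cm/s².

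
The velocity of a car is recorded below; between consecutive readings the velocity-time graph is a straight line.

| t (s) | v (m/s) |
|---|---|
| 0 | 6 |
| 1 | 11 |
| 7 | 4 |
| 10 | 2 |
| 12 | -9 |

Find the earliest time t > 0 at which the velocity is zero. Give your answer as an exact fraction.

t = 114/11 s

v changes sign on 10–12 s (from 2 to -9); the graph is linear there, so v = 0 at t = 10 + (-2)·(12 − 10)/(-9 − 2) = 114/11 s.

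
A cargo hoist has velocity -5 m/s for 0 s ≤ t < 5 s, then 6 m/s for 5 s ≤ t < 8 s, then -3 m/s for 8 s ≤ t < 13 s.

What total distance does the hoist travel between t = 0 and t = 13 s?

58 m

Distance (not displacement) is the total path length: add the absolute areas under v-t.
0–5 s: |-5| × 5 = 25 m
5–8 s: |6| × 3 = 18 m
8–13 s: |-3| × 5 = 15 m
Total distance = 58 m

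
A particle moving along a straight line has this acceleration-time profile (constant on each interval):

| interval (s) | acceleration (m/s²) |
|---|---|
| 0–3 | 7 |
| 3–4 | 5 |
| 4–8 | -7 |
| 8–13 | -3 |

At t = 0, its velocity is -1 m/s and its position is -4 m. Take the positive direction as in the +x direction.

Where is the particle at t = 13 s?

On each constant-a segment, Δv = aΔt and Δx = v₀Δt + ½aΔt²; chain segment to segment.
0–3 s: v starts -1 m/s; Δx = -1·3 + ½·7·3² = 28.5 m; v ends 20 m/s.
3–4 s: v starts 20 m/s; Δx = 20·1 + ½·5·1² = 22.5 m; v ends 25 m/s.
4–8 s: v starts 25 m/s; Δx = 25·4 + ½·-7·4² = 44 m; v ends -3 m/s.
8–13 s: v starts -3 m/s; Δx = -3·5 + ½·-3·5² = -52.5 m; v ends -18 m/s.
x(13) = -4 + Σ Δx = 38.5 m.

38.5 m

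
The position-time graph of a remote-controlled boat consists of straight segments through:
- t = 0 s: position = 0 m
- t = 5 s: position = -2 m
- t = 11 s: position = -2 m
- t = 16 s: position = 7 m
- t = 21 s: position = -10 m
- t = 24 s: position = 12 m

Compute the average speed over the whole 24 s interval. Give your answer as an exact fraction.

25/12 m/s

Average speed = (total path length)/(elapsed time); on a piecewise-linear x-t graph the path length is Σ|Δx|.
0–5 s: |Δx| = |-2 − 0| = 2 m
5–11 s: |Δx| = |-2 − -2| = 0 m
11–16 s: |Δx| = |7 − -2| = 9 m
16–21 s: |Δx| = |-10 − 7| = 17 m
21–24 s: |Δx| = |12 − -10| = 22 m
Total path = 50 m; average speed = 50/24 = 25/12 m/s.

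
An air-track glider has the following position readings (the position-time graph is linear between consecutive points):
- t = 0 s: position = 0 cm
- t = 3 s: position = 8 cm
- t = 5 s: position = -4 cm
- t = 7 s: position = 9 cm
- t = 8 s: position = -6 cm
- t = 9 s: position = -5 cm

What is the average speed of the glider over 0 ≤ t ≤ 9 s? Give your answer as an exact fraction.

Average speed = (total path length)/(elapsed time); on a piecewise-linear x-t graph the path length is Σ|Δx|.
0–3 s: |Δx| = |8 − 0| = 8 cm
3–5 s: |Δx| = |-4 − 8| = 12 cm
5–7 s: |Δx| = |9 − -4| = 13 cm
7–8 s: |Δx| = |-6 − 9| = 15 cm
8–9 s: |Δx| = |-5 − -6| = 1 cm
Total path = 49 cm; average speed = 49/9 = 49/9 cm/s.

49/9 cm/s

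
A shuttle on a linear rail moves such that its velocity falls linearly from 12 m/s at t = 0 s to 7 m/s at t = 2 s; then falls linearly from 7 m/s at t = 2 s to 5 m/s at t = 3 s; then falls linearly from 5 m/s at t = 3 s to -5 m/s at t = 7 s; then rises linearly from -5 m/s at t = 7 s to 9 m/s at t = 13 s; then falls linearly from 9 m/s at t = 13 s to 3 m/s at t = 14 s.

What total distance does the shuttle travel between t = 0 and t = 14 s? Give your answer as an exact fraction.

446/7 m

Total distance travelled is ∫|v| dt — sum the magnitudes of each area piece.
0–2 s: |½(12 + 7)(2)| = 19 m
2–3 s: |½(7 + 5)(1)| = 6 m
3–7 s: v = 0 at t = 5 s; triangle areas 5 + 5 = 10 m
7–13 s: v = 0 at t = 64/7 s; triangle areas 75/14 + 243/14 = 159/7 m
13–14 s: |½(9 + 3)(1)| = 6 m
Total distance = 446/7 m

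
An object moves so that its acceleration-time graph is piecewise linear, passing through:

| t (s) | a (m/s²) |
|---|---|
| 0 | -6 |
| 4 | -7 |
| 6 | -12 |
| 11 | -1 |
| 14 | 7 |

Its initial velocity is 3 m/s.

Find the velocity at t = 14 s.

Δv equals the area under the a-t graph; then v = v₀ + Δv.
0–4 s: ½(-6 + -7)(4) = -26 m/s
4–6 s: ½(-7 + -12)(2) = -19 m/s
6–11 s: ½(-12 + -1)(5) = -32.5 m/s
11–14 s: ½(-1 + 7)(3) = 9 m/s
Δv = -68.5 m/s, so v(14) = 3 + (-68.5) = -65.5 m/s.

-65.5 m/s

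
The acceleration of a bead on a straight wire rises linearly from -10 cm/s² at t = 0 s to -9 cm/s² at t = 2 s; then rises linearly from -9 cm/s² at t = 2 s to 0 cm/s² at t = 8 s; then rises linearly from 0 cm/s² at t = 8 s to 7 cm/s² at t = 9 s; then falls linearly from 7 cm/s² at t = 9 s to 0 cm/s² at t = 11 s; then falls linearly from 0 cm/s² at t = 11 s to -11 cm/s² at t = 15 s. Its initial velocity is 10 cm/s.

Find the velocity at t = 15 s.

Δv equals the area under the a-t graph; then v = v₀ + Δv.
0–2 s: ½(-10 + -9)(2) = -19 cm/s
2–8 s: ½(-9 + 0)(6) = -27 cm/s
8–9 s: ½(0 + 7)(1) = 3.5 cm/s
9–11 s: ½(7 + 0)(2) = 7 cm/s
11–15 s: ½(0 + -11)(4) = -22 cm/s
Δv = -57.5 cm/s, so v(15) = 10 + (-57.5) = -47.5 cm/s.

-47.5 cm/s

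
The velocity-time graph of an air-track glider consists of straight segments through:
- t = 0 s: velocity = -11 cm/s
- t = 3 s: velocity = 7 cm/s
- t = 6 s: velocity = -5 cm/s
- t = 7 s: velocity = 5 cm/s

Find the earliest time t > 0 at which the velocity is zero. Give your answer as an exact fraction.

t = 11/6 s

v changes sign on 0–3 s (from -11 to 7); the graph is linear there, so v = 0 at t = 0 + (11)·(3 − 0)/(7 − -11) = 11/6 s.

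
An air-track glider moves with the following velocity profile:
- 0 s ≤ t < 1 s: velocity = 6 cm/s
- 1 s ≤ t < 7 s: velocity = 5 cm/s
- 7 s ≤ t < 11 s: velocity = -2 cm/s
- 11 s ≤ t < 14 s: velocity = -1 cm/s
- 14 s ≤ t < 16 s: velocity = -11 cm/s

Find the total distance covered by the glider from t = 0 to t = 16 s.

Distance (not displacement) is the total path length: add the absolute areas under v-t.
0–1 s: |6| × 1 = 6 cm
1–7 s: |5| × 6 = 30 cm
7–11 s: |-2| × 4 = 8 cm
11–14 s: |-1| × 3 = 3 cm
14–16 s: |-11| × 2 = 22 cm
Total distance = 69 cm

69 cm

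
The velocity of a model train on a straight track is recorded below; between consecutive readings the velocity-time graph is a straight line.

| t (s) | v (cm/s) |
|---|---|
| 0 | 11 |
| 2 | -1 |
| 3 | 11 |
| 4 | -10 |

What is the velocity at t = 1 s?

On 0–2 s the graph is linear from 11 to -1 cm/s: v(1) = 11 + (-1 − 11)·(1 − 0)/(2 − 0) = 5 cm/s.

5 cm/s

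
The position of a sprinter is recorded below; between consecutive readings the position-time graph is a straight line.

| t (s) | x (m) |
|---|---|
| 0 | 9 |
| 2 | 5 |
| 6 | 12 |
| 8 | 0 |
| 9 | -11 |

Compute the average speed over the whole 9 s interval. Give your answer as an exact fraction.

Average speed = (total path length)/(elapsed time); on a piecewise-linear x-t graph the path length is Σ|Δx|.
0–2 s: |Δx| = |5 − 9| = 4 m
2–6 s: |Δx| = |12 − 5| = 7 m
6–8 s: |Δx| = |0 − 12| = 12 m
8–9 s: |Δx| = |-11 − 0| = 11 m
Total path = 34 m; average speed = 34/9 = 34/9 m/s.

34/9 m/s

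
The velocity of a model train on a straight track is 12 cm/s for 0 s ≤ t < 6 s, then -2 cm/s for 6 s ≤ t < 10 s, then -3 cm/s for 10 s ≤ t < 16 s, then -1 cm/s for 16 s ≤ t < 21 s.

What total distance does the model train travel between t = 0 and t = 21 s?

Distance (not displacement) is the total path length: add the absolute areas under v-t.
0–6 s: |12| × 6 = 72 cm
6–10 s: |-2| × 4 = 8 cm
10–16 s: |-3| × 6 = 18 cm
16–21 s: |-1| × 5 = 5 cm
Total distance = 103 cm

103 cm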